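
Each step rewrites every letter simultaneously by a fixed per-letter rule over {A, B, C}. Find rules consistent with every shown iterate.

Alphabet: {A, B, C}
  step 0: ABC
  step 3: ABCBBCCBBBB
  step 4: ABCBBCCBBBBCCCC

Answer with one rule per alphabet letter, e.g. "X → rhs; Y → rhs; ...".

  step 3 ⇒ step 4: ABCBBCCBBBB ⇒ AB·C·BB·C·C·BB·BB·C·C·C·C
    A ↦ AB
    B ↦ C
    C ↦ BB

A->AB, B->C, C->BB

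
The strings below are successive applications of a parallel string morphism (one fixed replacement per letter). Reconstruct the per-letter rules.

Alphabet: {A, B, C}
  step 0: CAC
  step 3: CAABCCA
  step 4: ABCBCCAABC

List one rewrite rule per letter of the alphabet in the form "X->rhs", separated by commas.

A->BC, B->C, C->A

  step 3 ⇒ step 4: CAABCCA ⇒ A·BC·BC·C·A·A·BC
    A ↦ BC
    B ↦ C
    C ↦ A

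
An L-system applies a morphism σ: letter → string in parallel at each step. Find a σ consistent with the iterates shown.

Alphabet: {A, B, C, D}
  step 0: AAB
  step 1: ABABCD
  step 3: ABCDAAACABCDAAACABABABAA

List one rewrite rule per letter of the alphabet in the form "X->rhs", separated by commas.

A->AB, B->CD, C->AA, D->AC

  step 0 ⇒ step 1: AAB ⇒ AB·AB·CD
    A ↦ AB
    B ↦ CD
    C ↦ AA  (constrained at step 1)
    D ↦ AC  (constrained at step 1)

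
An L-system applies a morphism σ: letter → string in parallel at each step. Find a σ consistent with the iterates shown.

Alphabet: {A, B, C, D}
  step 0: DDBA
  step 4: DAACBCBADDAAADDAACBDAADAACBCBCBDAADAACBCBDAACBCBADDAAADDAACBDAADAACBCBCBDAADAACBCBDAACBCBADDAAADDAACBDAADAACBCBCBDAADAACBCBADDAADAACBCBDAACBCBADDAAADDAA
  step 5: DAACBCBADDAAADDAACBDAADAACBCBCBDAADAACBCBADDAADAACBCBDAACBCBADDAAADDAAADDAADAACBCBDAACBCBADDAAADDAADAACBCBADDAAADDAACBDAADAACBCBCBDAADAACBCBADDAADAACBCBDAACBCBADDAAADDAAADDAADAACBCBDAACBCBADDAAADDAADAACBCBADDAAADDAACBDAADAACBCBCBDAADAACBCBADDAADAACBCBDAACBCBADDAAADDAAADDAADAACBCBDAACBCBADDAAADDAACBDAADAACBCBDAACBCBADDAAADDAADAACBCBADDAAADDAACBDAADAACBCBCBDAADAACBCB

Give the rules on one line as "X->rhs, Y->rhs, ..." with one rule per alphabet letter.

  step 4 ⇒ step 5: DAACBCBADDAAADDAACBDAADAACBCBCBDAADAACBCBDAACBCBADDAAADDAACBDAADAACBCBCBDAADAACBCBDAACBCBADDAAADDAACBDAADAACBCBCBDAADAACBCBADDAADAACBCBDAACBCBADDAAADDAA ⇒ DAA·CB·CB·AD·DAA·AD·DAA·CB·DAA·DAA·CB·CB·CB·DAA·DAA·CB·CB·AD·DAA·DAA·CB·CB·DAA·CB·CB·AD·DAA·AD·DAA·AD·DAA·DAA·CB·CB·DAA·CB·CB·AD·DAA·AD·DAA·DAA·CB·CB·AD·DAA·AD·DAA·CB·DAA·DAA·CB·CB·CB·DAA·DAA·CB·CB·AD·DAA·DAA·CB·CB·DAA·CB·CB·AD·DAA·AD·DAA·AD·DAA·DAA·CB·CB·DAA·CB·CB·AD·DAA·AD·DAA·DAA·CB·CB·AD·DAA·AD·DAA·CB·DAA·DAA·CB·CB·CB·DAA·DAA·CB·CB·AD·DAA·DAA·CB·CB·DAA·CB·CB·AD·DAA·AD·DAA·AD·DAA·DAA·CB·CB·DAA·CB·CB·AD·DAA·AD·DAA·CB·DAA·DAA·CB·CB·DAA·CB·CB·AD·DAA·AD·DAA·DAA·CB·CB·AD·DAA·AD·DAA·CB·DAA·DAA·CB·CB·CB·DAA·DAA·CB·CB
    A ↦ CB
    B ↦ DAA
    C ↦ AD
    D ↦ DAA

A->CB, B->DAA, C->AD, D->DAA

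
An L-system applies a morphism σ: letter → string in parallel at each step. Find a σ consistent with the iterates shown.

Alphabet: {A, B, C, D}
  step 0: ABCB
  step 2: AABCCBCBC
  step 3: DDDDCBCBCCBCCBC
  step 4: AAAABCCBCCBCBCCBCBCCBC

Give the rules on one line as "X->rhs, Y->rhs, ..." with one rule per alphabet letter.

A->DD, B->C, C->BC, D->A

  step 3 ⇒ step 4: DDDDCBCBCCBCCBC ⇒ A·A·A·A·BC·C·BC·C·BC·BC·C·BC·BC·C·BC
    B ↦ C
    C ↦ BC
    D ↦ A
  step 2 ⇒ step 3: AABCCBCBC ⇒ DD·DD·C·BC·BC·C·BC·C·BC
    A ↦ DD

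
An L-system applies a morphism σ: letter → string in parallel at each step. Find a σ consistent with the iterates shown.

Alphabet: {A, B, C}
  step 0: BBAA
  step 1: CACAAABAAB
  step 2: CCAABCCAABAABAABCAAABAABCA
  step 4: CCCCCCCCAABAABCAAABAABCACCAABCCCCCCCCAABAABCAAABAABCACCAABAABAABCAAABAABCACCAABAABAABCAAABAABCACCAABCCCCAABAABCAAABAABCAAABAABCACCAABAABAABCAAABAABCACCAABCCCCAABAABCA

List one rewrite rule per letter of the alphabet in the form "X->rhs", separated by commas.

  step 1 ⇒ step 2: CACAAABAAB ⇒ CC·AAB·CC·AAB·AAB·AAB·CA·AAB·AAB·CA
    A ↦ AAB
    B ↦ CA
    C ↦ CC

A->AAB, B->CA, C->CC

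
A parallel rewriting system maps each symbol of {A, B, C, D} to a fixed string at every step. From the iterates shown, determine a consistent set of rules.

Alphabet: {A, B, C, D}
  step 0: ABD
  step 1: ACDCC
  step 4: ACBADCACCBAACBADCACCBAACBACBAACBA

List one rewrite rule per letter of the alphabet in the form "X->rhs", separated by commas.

A->AC, B->DC, C->BA, D->C

  step 0 ⇒ step 1: ABD ⇒ AC·DC·C
    A ↦ AC
    B ↦ DC
    D ↦ C
    C ↦ BA  (constrained at step 1)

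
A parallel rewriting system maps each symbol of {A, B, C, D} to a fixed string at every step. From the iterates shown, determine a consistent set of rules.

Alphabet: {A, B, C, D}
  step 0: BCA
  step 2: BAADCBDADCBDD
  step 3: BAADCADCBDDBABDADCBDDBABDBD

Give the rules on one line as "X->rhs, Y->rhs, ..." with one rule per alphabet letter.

A->ADC, B->BA, C->D, D->BD

  step 2 ⇒ step 3: BAADCBDADCBDD ⇒ BA·ADC·ADC·BD·D·BA·BD·ADC·BD·D·BA·BD·BD
    A ↦ ADC
    B ↦ BA
    C ↦ D
    D ↦ BD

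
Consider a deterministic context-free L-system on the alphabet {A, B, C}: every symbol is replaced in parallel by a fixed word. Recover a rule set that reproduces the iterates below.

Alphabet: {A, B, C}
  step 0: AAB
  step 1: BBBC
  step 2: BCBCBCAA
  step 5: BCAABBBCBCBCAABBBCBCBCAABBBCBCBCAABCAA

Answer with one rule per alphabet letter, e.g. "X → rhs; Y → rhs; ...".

A->B, B->BC, C->AA

  step 1 ⇒ step 2: BBBC ⇒ BC·BC·BC·AA
    B ↦ BC
    C ↦ AA
  step 0 ⇒ step 1: AAB ⇒ B·B·BC
    A ↦ B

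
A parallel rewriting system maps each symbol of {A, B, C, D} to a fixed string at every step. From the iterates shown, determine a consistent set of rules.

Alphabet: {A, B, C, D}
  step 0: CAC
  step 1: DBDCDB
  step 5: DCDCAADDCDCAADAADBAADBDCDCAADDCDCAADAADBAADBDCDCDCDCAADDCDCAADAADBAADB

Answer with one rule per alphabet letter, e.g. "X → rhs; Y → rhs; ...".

A->DC, B->D, C->DB, D->AA

  step 0 ⇒ step 1: CAC ⇒ DB·DC·DB
    A ↦ DC
    C ↦ DB
    B ↦ D  (constrained at step 1)
    D ↦ AA  (constrained at step 1)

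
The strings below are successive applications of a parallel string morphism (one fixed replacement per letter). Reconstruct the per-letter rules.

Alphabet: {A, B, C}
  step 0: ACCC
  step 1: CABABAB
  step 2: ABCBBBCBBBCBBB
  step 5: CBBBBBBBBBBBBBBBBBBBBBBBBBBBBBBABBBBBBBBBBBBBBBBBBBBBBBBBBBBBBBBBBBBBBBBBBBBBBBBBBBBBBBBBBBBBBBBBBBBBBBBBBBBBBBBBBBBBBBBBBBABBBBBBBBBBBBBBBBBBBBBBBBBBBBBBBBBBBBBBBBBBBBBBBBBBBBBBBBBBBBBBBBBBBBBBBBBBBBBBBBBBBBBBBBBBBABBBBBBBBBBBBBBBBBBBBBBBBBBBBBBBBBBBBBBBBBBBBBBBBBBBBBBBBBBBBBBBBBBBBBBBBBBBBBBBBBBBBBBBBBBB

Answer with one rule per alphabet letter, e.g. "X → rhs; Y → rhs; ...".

A->C, B->BBB, C->AB

  step 1 ⇒ step 2: CABABAB ⇒ AB·C·BBB·C·BBB·C·BBB
    A ↦ C
    B ↦ BBB
    C ↦ AB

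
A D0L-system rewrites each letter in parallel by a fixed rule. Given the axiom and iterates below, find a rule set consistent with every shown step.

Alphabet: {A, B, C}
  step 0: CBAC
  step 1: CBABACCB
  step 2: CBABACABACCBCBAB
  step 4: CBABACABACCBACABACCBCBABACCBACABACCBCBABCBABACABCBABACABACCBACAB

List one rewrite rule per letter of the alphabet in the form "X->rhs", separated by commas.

A->AC, B->AB, C->CB

  step 1 ⇒ step 2: CBABACCB ⇒ CB·AB·AC·AB·AC·CB·CB·AB
    A ↦ AC
    B ↦ AB
    C ↦ CB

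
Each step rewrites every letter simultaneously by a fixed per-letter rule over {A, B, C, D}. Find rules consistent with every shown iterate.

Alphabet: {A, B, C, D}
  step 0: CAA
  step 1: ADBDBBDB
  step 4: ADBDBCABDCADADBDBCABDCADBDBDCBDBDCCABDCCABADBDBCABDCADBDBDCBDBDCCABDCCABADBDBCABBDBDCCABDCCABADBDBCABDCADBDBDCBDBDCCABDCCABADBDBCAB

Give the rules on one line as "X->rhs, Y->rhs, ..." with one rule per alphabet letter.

A->BDB, B->CAB, C->AD, D->DC

  step 0 ⇒ step 1: CAA ⇒ AD·BDB·BDB
    A ↦ BDB
    C ↦ AD
    B ↦ CAB  (constrained at step 1)
    D ↦ DC  (constrained at step 1)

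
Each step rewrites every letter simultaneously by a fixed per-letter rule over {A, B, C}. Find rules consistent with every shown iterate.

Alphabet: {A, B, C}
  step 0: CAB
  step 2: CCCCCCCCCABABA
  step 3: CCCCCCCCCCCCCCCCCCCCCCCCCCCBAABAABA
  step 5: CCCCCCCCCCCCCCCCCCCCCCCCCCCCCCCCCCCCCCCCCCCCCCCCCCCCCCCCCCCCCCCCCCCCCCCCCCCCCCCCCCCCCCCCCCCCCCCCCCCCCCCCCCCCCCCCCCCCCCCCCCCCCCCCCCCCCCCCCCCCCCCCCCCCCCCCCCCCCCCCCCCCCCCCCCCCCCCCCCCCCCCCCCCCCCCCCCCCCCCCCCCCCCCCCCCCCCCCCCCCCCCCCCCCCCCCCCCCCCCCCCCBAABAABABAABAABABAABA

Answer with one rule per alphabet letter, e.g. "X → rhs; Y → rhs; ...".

  step 2 ⇒ step 3: CCCCCCCCCABABA ⇒ CCC·CCC·CCC·CCC·CCC·CCC·CCC·CCC·CCC·BA·A·BA·A·BA
    A ↦ BA
    B ↦ A
    C ↦ CCC

A->BA, B->A, C->CCC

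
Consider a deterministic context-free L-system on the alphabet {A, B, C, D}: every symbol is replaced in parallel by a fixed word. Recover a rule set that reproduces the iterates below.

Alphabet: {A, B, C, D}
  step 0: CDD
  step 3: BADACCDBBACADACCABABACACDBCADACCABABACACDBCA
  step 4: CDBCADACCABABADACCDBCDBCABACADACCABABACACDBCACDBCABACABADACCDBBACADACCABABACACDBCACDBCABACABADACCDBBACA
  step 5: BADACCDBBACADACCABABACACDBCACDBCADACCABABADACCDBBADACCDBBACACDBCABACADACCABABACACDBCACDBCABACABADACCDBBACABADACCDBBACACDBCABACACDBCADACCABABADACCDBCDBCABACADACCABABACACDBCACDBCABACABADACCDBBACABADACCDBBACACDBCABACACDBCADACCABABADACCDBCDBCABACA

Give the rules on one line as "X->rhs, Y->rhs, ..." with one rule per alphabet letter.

A->CA, B->CDB, C->BA, D->DAC

  step 4 ⇒ step 5: CDBCADACCABABADACCDBCDBCABACADACCABABACACDBCACDBCABACABADACCDBBACADACCABABACACDBCACDBCABACABADACCDBBACA ⇒ BA·DAC·CDB·BA·CA·DAC·CA·BA·BA·CA·CDB·CA·CDB·CA·DAC·CA·BA·BA·DAC·CDB·BA·DAC·CDB·BA·CA·CDB·CA·BA·CA·DAC·CA·BA·BA·CA·CDB·CA·CDB·CA·BA·CA·BA·DAC·CDB·BA·CA·BA·DAC·CDB·BA·CA·CDB·CA·BA·CA·CDB·CA·DAC·CA·BA·BA·DAC·CDB·CDB·CA·BA·CA·DAC·CA·BA·BA·CA·CDB·CA·CDB·CA·BA·CA·BA·DAC·CDB·BA·CA·BA·DAC·CDB·BA·CA·CDB·CA·BA·CA·CDB·CA·DAC·CA·BA·BA·DAC·CDB·CDB·CA·BA·CA
    A ↦ CA
    B ↦ CDB
    C ↦ BA
    D ↦ DAC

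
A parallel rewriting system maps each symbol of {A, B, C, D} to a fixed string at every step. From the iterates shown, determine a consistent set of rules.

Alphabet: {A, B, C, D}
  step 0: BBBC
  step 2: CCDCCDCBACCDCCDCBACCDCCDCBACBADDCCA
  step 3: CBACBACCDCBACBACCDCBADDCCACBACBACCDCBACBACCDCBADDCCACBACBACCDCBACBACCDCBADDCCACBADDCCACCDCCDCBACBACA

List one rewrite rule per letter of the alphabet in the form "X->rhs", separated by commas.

A->CA, B->DDC, C->CBA, D->CCD

  step 2 ⇒ step 3: CCDCCDCBACCDCCDCBACCDCCDCBACBADDCCA ⇒ CBA·CBA·CCD·CBA·CBA·CCD·CBA·DDC·CA·CBA·CBA·CCD·CBA·CBA·CCD·CBA·DDC·CA·CBA·CBA·CCD·CBA·CBA·CCD·CBA·DDC·CA·CBA·DDC·CA·CCD·CCD·CBA·CBA·CA
    A ↦ CA
    B ↦ DDC
    C ↦ CBA
    D ↦ CCD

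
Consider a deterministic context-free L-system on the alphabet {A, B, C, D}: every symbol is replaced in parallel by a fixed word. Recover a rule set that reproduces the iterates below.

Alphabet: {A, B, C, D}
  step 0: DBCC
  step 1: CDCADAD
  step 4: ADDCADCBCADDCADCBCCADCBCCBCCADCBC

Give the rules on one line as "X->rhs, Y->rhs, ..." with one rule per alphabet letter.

  step 0 ⇒ step 1: DBCC ⇒ C·DC·AD·AD
    B ↦ DC
    C ↦ AD
    D ↦ C
    A ↦ CB  (constrained at step 1)

A->CB, B->DC, C->AD, D->C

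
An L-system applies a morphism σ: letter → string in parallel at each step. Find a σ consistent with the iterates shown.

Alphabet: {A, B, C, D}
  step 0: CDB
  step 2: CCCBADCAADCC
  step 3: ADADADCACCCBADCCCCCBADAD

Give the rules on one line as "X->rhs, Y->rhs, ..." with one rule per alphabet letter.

A->CC, B->CA, C->AD, D->CB

  step 2 ⇒ step 3: CCCBADCAADCC ⇒ AD·AD·AD·CA·CC·CB·AD·CC·CC·CB·AD·AD
    A ↦ CC
    B ↦ CA
    C ↦ AD
    D ↦ CB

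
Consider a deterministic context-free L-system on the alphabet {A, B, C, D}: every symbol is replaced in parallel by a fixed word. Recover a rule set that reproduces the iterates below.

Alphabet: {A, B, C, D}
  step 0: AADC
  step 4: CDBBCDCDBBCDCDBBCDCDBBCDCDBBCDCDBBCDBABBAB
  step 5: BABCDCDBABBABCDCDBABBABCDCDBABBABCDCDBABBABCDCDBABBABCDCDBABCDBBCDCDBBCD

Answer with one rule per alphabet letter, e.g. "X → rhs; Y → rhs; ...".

A->BB, B->CD, C->BA, D->B

  step 4 ⇒ step 5: CDBBCDCDBBCDCDBBCDCDBBCDCDBBCDCDBBCDBABBAB ⇒ BA·B·CD·CD·BA·B·BA·B·CD·CD·BA·B·BA·B·CD·CD·BA·B·BA·B·CD·CD·BA·B·BA·B·CD·CD·BA·B·BA·B·CD·CD·BA·B·CD·BB·CD·CD·BB·CD
    A ↦ BB
    B ↦ CD
    C ↦ BA
    D ↦ B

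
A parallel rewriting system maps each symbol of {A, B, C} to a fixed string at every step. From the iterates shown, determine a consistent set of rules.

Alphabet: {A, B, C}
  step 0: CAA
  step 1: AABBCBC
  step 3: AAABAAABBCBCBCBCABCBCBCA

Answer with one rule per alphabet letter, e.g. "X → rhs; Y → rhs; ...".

  step 0 ⇒ step 1: CAA ⇒ AAB·BC·BC
    A ↦ BC
    C ↦ AAB
    B ↦ A  (constrained at step 1)

A->BC, B->A, C->AAB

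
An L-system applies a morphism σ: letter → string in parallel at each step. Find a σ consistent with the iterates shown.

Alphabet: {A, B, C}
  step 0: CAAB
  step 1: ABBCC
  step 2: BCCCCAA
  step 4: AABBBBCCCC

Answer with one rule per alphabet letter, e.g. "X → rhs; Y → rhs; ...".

A->B, B->CC, C->A

  step 1 ⇒ step 2: ABBCC ⇒ B·CC·CC·A·A
    A ↦ B
    B ↦ CC
    C ↦ A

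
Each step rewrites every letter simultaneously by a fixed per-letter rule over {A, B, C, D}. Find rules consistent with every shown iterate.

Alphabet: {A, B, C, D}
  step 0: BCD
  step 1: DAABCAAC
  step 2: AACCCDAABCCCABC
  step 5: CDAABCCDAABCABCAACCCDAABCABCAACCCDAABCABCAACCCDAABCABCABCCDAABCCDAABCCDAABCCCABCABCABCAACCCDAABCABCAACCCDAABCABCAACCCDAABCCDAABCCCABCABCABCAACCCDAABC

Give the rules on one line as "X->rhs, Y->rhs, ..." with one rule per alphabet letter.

A->C, B->DA, C->ABC, D->AAC

  step 1 ⇒ step 2: DAABCAAC ⇒ AAC·C·C·DA·ABC·C·C·ABC
    A ↦ C
    B ↦ DA
    C ↦ ABC
    D ↦ AAC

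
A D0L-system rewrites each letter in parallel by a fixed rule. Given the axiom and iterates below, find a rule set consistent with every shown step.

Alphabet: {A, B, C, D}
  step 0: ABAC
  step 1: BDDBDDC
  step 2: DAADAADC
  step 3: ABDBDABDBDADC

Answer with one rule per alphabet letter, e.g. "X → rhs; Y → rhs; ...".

  step 2 ⇒ step 3: DAADAADC ⇒ A·BD·BD·A·BD·BD·A·DC
    A ↦ BD
    C ↦ DC
    D ↦ A
  step 0 ⇒ step 1: ABAC ⇒ BD·D·BD·DC
    B ↦ D

A->BD, B->D, C->DC, D->A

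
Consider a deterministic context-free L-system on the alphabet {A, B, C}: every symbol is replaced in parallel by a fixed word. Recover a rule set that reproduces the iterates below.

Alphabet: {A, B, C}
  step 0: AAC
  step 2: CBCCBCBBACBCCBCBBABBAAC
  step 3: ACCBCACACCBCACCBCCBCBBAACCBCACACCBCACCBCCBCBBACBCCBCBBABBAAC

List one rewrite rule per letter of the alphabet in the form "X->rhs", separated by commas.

  step 2 ⇒ step 3: CBCCBCBBACBCCBCBBABBAAC ⇒ AC·CBC·AC·AC·CBC·AC·CBC·CBC·BBA·AC·CBC·AC·AC·CBC·AC·CBC·CBC·BBA·CBC·CBC·BBA·BBA·AC
    A ↦ BBA
    B ↦ CBC
    C ↦ AC

A->BBA, B->CBC, C->AC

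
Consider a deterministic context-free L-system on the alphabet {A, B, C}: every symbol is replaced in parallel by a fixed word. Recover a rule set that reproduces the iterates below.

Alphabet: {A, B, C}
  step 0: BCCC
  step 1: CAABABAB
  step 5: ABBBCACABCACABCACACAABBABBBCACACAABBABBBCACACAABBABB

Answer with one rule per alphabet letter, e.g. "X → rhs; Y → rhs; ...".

A->B, B->CA, C->AB

  step 0 ⇒ step 1: BCCC ⇒ CA·AB·AB·AB
    B ↦ CA
    C ↦ AB
    A ↦ B  (constrained at step 1)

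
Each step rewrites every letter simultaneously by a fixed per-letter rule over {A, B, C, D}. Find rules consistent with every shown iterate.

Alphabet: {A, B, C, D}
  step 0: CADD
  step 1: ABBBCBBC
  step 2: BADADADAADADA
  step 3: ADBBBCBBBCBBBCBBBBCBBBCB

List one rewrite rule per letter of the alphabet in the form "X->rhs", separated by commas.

  step 2 ⇒ step 3: BADADADAADADA ⇒ AD·B·BBC·B·BBC·B·BBC·B·B·BBC·B·BBC·B
    A ↦ B
    B ↦ AD
    D ↦ BBC
  step 0 ⇒ step 1: CADD ⇒ A·B·BBC·BBC
    C ↦ A

A->B, B->AD, C->A, D->BBC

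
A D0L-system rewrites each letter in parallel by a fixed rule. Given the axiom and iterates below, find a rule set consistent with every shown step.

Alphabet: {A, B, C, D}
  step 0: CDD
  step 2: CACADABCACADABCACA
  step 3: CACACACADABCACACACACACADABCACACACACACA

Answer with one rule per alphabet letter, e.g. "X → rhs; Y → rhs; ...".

A->CA, B->CA, C->CA, D->DAB

  step 2 ⇒ step 3: CACADABCACADABCACA ⇒ CA·CA·CA·CA·DAB·CA·CA·CA·CA·CA·CA·DAB·CA·CA·CA·CA·CA·CA
    A ↦ CA
    B ↦ CA
    C ↦ CA
    D ↦ DAB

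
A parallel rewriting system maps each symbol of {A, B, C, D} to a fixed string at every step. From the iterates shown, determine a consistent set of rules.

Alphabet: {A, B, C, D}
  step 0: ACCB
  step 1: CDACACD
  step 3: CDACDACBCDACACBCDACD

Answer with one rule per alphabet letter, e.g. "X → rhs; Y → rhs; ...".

A->CD, B->D, C->AC, D->B

  step 0 ⇒ step 1: ACCB ⇒ CD·AC·AC·D
    A ↦ CD
    B ↦ D
    C ↦ AC
    D ↦ B  (constrained at step 1)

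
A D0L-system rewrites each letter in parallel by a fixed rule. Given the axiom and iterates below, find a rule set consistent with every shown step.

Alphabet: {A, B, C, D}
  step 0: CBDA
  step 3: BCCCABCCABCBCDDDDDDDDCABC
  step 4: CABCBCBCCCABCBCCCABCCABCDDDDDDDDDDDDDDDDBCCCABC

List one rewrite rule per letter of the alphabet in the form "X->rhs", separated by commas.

A->C, B->CA, C->BC, D->DD

  step 3 ⇒ step 4: BCCCABCCABCBCDDDDDDDDCABC ⇒ CA·BC·BC·BC·C·CA·BC·BC·C·CA·BC·CA·BC·DD·DD·DD·DD·DD·DD·DD·DD·BC·C·CA·BC
    A ↦ C
    B ↦ CA
    C ↦ BC
    D ↦ DD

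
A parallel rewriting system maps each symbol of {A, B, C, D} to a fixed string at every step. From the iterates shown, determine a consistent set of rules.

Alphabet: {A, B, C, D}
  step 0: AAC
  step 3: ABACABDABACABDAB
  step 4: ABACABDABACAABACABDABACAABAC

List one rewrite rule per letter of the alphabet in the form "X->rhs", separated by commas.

  step 3 ⇒ step 4: ABACABDABACABDAB ⇒ AB·AC·AB·D·AB·AC·A·AB·AC·AB·D·AB·AC·A·AB·AC
    A ↦ AB
    B ↦ AC
    C ↦ D
    D ↦ A

A->AB, B->AC, C->D, D->A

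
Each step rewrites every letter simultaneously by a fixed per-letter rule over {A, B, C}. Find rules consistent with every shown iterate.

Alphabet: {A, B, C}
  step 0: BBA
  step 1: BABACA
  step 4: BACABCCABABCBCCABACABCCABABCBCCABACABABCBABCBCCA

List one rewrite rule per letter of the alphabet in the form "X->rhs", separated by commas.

  step 0 ⇒ step 1: BBA ⇒ BA·BA·CA
    A ↦ CA
    B ↦ BA
    C ↦ BC  (constrained at step 1)

A->CA, B->BA, C->BC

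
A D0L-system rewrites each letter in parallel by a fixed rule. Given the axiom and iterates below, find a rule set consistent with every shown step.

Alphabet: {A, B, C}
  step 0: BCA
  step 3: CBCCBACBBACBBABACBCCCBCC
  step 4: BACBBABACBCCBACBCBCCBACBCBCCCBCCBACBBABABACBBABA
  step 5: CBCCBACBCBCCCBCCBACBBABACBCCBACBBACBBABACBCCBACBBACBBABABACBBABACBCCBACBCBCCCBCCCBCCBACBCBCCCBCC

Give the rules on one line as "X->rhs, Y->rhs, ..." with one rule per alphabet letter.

  step 4 ⇒ step 5: BACBBABACBCCBACBCBCCBACBCBCCCBCCBACBBABABACBBABA ⇒ CB·CC·BA·CB·CB·CC·CB·CC·BA·CB·BA·BA·CB·CC·BA·CB·BA·CB·BA·BA·CB·CC·BA·CB·BA·CB·BA·BA·BA·CB·BA·BA·CB·CC·BA·CB·CB·CC·CB·CC·CB·CC·BA·CB·CB·CC·CB·CC
    A ↦ CC
    B ↦ CB
    C ↦ BA

A->CC, B->CB, C->BA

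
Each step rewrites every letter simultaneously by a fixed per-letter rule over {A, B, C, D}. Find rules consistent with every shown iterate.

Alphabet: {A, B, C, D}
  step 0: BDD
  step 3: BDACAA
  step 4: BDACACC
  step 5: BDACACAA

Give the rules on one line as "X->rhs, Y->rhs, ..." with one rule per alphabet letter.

A->C, B->BD, C->A, D->A

  step 4 ⇒ step 5: BDACACC ⇒ BD·A·C·A·C·A·A
    A ↦ C
    B ↦ BD
    C ↦ A
    D ↦ A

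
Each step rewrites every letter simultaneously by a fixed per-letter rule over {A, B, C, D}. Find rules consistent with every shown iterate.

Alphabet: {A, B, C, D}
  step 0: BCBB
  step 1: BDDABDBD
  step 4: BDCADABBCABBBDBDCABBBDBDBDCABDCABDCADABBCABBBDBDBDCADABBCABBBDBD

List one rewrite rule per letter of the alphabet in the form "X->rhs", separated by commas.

A->BB, B->BD, C->DA, D->CA

  step 0 ⇒ step 1: BCBB ⇒ BD·DA·BD·BD
    B ↦ BD
    C ↦ DA
    A ↦ BB  (constrained at step 1)
    D ↦ CA  (constrained at step 1)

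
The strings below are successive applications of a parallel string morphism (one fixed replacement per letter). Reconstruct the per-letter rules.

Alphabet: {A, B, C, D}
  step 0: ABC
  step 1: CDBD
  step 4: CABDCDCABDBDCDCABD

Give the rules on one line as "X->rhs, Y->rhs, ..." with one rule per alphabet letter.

  step 0 ⇒ step 1: ABC ⇒ C·D·BD
    A ↦ C
    B ↦ D
    C ↦ BD
    D ↦ CA  (constrained at step 1)

A->C, B->D, C->BD, D->CA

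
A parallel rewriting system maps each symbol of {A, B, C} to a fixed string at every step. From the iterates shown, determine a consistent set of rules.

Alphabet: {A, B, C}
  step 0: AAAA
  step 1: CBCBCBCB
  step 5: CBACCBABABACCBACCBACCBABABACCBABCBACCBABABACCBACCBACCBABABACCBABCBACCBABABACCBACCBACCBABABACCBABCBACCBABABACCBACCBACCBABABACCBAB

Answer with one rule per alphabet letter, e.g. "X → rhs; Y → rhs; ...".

  step 0 ⇒ step 1: AAAA ⇒ CB·CB·CB·CB
    A ↦ CB
    B ↦ AC  (constrained at step 1)
    C ↦ AB  (constrained at step 1)

A->CB, B->AC, C->AB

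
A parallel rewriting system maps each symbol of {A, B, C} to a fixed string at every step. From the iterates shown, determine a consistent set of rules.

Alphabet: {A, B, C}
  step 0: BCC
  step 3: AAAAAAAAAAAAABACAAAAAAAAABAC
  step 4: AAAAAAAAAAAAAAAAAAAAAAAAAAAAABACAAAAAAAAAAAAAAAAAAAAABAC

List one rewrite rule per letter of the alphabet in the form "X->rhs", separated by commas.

  step 3 ⇒ step 4: AAAAAAAAAAAAABACAAAAAAAAABAC ⇒ AA·AA·AA·AA·AA·AA·AA·AA·AA·AA·AA·AA·AA·A·AA·BAC·AA·AA·AA·AA·AA·AA·AA·AA·AA·A·AA·BAC
    A ↦ AA
    B ↦ A
    C ↦ BAC

A->AA, B->A, C->BAC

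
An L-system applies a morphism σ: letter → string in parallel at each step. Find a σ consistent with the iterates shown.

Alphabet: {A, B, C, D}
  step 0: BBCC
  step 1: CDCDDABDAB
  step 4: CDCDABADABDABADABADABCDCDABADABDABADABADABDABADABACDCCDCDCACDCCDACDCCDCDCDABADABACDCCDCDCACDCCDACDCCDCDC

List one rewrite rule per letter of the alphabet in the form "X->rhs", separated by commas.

A->CDC, B->CD, C->DAB, D->A

  step 0 ⇒ step 1: BBCC ⇒ CD·CD·DAB·DAB
    B ↦ CD
    C ↦ DAB
    A ↦ CDC  (constrained at step 1)
    D ↦ A  (constrained at step 1)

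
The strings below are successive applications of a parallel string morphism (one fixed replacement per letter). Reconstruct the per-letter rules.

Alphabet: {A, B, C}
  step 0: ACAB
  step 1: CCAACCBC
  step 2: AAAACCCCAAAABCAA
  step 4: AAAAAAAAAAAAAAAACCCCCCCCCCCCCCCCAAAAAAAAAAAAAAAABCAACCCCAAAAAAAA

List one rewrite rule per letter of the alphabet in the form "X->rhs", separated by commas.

A->CC, B->BC, C->AA

  step 1 ⇒ step 2: CCAACCBC ⇒ AA·AA·CC·CC·AA·AA·BC·AA
    A ↦ CC
    B ↦ BC
    C ↦ AA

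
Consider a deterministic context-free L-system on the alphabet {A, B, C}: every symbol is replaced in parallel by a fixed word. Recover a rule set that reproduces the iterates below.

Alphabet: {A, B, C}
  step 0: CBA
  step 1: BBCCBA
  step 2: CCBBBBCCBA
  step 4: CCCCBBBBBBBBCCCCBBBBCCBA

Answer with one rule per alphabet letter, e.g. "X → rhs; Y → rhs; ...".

A->CBA, B->C, C->BB

  step 1 ⇒ step 2: BBCCBA ⇒ C·C·BB·BB·C·CBA
    A ↦ CBA
    B ↦ C
    C ↦ BB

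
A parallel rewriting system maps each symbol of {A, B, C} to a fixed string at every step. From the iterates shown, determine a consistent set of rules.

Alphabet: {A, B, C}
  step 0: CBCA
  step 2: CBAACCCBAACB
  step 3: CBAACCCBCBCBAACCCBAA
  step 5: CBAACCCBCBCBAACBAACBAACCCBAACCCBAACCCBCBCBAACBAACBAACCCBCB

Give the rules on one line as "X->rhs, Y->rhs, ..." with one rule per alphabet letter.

  step 2 ⇒ step 3: CBAACCCBAACB ⇒ CB·AA·C·C·CB·CB·CB·AA·C·C·CB·AA
    A ↦ C
    B ↦ AA
    C ↦ CB

A->C, B->AA, C->CB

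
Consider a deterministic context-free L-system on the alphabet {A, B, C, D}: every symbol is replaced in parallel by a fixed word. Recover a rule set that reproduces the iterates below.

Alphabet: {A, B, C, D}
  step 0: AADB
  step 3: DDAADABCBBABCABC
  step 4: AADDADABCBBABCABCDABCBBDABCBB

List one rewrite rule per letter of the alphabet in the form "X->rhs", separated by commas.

  step 3 ⇒ step 4: DDAADABCBBABCABC ⇒ A·A·D·D·A·D·ABC·BB·ABC·ABC·D·ABC·BB·D·ABC·BB
    A ↦ D
    B ↦ ABC
    C ↦ BB
    D ↦ A

A->D, B->ABC, C->BB, D->A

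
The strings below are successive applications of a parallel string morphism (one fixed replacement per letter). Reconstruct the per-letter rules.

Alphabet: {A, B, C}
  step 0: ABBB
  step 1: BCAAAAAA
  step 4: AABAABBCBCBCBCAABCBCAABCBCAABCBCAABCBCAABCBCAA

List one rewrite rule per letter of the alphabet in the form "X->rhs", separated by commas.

A->BC, B->AA, C->B

  step 0 ⇒ step 1: ABBB ⇒ BC·AA·AA·AA
    A ↦ BC
    B ↦ AA
    C ↦ B  (constrained at step 1)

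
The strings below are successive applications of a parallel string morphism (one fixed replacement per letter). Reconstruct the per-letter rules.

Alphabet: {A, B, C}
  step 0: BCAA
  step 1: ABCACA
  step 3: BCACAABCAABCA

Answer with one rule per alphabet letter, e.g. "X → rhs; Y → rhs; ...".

A->CA, B->A, C->B

  step 0 ⇒ step 1: BCAA ⇒ A·B·CA·CA
    A ↦ CA
    B ↦ A
    C ↦ B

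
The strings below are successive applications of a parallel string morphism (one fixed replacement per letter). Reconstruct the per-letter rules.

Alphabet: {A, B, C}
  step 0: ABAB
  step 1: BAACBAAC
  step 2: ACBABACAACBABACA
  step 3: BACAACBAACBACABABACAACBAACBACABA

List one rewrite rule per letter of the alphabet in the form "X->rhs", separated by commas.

A->BA, B->AC, C->CA

  step 2 ⇒ step 3: ACBABACAACBABACA ⇒ BA·CA·AC·BA·AC·BA·CA·BA·BA·CA·AC·BA·AC·BA·CA·BA
    A ↦ BA
    B ↦ AC
    C ↦ CA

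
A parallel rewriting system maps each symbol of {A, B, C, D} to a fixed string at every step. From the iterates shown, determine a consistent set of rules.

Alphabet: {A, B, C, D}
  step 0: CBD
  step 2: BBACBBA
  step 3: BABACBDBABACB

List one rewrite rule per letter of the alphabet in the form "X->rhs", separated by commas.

A->CB, B->BA, C->D, D->B

  step 2 ⇒ step 3: BBACBBA ⇒ BA·BA·CB·D·BA·BA·CB
    A ↦ CB
    B ↦ BA
    C ↦ D
    D ↦ B  (constrained at step 0)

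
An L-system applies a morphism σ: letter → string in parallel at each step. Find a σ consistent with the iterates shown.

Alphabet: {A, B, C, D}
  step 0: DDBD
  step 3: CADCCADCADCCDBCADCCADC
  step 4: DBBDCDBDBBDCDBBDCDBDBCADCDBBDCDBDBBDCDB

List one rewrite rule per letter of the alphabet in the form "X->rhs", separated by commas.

  step 3 ⇒ step 4: CADCCADCADCCDBCADCCADC ⇒ DB·BD·C·DB·DB·BD·C·DB·BD·C·DB·DB·C·ADC·DB·BD·C·DB·DB·BD·C·DB
    A ↦ BD
    B ↦ ADC
    C ↦ DB
    D ↦ C

A->BD, B->ADC, C->DB, D->C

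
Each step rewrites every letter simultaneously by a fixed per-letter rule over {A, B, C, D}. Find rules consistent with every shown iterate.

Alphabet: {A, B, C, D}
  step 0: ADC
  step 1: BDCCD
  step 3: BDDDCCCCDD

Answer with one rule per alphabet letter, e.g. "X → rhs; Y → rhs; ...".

A->BD, B->A, C->D, D->CC

  step 0 ⇒ step 1: ADC ⇒ BD·CC·D
    A ↦ BD
    C ↦ D
    D ↦ CC
    B ↦ A  (constrained at step 1)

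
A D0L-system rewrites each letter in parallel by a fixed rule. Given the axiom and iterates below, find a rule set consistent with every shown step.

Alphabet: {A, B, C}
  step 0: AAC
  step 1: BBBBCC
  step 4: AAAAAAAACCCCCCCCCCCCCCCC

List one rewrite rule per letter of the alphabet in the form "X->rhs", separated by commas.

  step 0 ⇒ step 1: AAC ⇒ BB·BB·CC
    A ↦ BB
    C ↦ CC
    B ↦ A  (constrained at step 1)

A->BB, B->A, C->CC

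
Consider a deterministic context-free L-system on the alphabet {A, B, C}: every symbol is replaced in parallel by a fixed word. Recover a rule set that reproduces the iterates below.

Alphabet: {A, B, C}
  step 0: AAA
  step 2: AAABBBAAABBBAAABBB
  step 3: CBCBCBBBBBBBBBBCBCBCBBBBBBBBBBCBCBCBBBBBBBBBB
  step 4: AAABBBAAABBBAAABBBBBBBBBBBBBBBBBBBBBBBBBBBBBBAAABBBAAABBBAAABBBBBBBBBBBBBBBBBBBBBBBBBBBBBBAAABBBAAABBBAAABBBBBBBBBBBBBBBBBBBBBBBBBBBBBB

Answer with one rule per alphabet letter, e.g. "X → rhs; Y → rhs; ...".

A->CB, B->BBB, C->AAA

  step 3 ⇒ step 4: CBCBCBBBBBBBBBBCBCBCBBBBBBBBBBCBCBCBBBBBBBBBB ⇒ AAA·BBB·AAA·BBB·AAA·BBB·BBB·BBB·BBB·BBB·BBB·BBB·BBB·BBB·BBB·AAA·BBB·AAA·BBB·AAA·BBB·BBB·BBB·BBB·BBB·BBB·BBB·BBB·BBB·BBB·AAA·BBB·AAA·BBB·AAA·BBB·BBB·BBB·BBB·BBB·BBB·BBB·BBB·BBB·BBB
    B ↦ BBB
    C ↦ AAA
  step 2 ⇒ step 3: AAABBBAAABBBAAABBB ⇒ CB·CB·CB·BBB·BBB·BBB·CB·CB·CB·BBB·BBB·BBB·CB·CB·CB·BBB·BBB·BBB
    A ↦ CB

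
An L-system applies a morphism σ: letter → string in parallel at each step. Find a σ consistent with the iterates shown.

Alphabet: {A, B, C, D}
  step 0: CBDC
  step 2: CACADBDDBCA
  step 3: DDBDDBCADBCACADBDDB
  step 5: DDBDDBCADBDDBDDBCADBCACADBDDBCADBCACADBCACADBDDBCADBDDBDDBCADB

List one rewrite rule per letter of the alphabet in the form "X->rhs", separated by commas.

  step 2 ⇒ step 3: CACADBDDBCA ⇒ D·DB·D·DB·CA·DB·CA·CA·DB·D·DB
    A ↦ DB
    B ↦ DB
    C ↦ D
    D ↦ CA

A->DB, B->DB, C->D, D->CA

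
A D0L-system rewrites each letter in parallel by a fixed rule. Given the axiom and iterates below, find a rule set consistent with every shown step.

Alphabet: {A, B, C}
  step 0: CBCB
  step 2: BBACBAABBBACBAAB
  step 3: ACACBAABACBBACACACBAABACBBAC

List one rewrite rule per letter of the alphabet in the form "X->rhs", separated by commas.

A->B, B->AC, C->AAB

  step 2 ⇒ step 3: BBACBAABBBACBAAB ⇒ AC·AC·B·AAB·AC·B·B·AC·AC·AC·B·AAB·AC·B·B·AC
    A ↦ B
    B ↦ AC
    C ↦ AAB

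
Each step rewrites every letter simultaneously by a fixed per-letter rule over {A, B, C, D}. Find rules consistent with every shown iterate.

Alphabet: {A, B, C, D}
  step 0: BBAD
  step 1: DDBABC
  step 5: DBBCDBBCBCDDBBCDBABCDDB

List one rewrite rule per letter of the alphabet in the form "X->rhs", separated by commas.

  step 0 ⇒ step 1: BBAD ⇒ D·D·BA·BC
    A ↦ BA
    B ↦ D
    D ↦ BC
    C ↦ B  (constrained at step 1)

A->BA, B->D, C->B, D->BC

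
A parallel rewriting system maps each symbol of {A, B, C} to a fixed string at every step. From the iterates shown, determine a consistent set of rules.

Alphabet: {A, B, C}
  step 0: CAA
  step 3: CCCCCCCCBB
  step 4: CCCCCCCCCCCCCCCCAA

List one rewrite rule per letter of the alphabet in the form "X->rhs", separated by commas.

A->B, B->A, C->CC

  step 3 ⇒ step 4: CCCCCCCCBB ⇒ CC·CC·CC·CC·CC·CC·CC·CC·A·A
    B ↦ A
    C ↦ CC
    A ↦ B  (constrained at step 0)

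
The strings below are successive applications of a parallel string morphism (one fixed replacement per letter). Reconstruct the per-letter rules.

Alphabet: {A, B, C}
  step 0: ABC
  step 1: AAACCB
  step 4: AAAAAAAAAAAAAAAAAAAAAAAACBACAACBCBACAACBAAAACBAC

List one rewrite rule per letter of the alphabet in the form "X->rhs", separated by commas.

  step 0 ⇒ step 1: ABC ⇒ AA·AC·CB
    A ↦ AA
    B ↦ AC
    C ↦ CB

A->AA, B->AC, C->CB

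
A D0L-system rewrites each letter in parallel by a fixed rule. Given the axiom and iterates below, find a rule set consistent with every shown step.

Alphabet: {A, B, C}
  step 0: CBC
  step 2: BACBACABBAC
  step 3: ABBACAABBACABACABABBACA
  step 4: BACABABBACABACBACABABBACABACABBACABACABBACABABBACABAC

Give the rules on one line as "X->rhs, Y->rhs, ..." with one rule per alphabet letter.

A->BAC, B->AB, C->A

  step 3 ⇒ step 4: ABBACAABBACABACABABBACA ⇒ BAC·AB·AB·BAC·A·BAC·BAC·AB·AB·BAC·A·BAC·AB·BAC·A·BAC·AB·BAC·AB·AB·BAC·A·BAC
    A ↦ BAC
    B ↦ AB
    C ↦ A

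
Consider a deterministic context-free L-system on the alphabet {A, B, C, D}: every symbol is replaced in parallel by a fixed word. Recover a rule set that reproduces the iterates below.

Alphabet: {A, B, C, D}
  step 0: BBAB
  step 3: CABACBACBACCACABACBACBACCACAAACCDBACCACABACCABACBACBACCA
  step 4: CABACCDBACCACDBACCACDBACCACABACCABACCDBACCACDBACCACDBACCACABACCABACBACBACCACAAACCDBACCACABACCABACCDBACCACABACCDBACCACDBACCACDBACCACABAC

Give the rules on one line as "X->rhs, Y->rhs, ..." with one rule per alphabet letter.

A->BAC, B->CD, C->CA, D->AAC

  step 3 ⇒ step 4: CABACBACBACCACABACBACBACCACAAACCDBACCACABACCABACBACBACCA ⇒ CA·BAC·CD·BAC·CA·CD·BAC·CA·CD·BAC·CA·CA·BAC·CA·BAC·CD·BAC·CA·CD·BAC·CA·CD·BAC·CA·CA·BAC·CA·BAC·BAC·BAC·CA·CA·AAC·CD·BAC·CA·CA·BAC·CA·BAC·CD·BAC·CA·CA·BAC·CD·BAC·CA·CD·BAC·CA·CD·BAC·CA·CA·BAC
    A ↦ BAC
    B ↦ CD
    C ↦ CA
    D ↦ AAC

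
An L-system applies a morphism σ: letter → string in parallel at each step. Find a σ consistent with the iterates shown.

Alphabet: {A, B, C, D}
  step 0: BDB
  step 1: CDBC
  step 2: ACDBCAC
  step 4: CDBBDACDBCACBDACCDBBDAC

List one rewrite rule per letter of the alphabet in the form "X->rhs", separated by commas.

A->BD, B->C, C->AC, D->DB

  step 1 ⇒ step 2: CDBC ⇒ AC·DB·C·AC
    B ↦ C
    C ↦ AC
    D ↦ DB
    A ↦ BD  (constrained at step 2)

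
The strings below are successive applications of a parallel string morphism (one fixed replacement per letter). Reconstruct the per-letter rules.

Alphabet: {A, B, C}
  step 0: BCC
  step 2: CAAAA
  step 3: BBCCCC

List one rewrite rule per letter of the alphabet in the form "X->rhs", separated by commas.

A->C, B->A, C->BB

  step 2 ⇒ step 3: CAAAA ⇒ BB·C·C·C·C
    A ↦ C
    C ↦ BB
    B ↦ A  (constrained at step 0)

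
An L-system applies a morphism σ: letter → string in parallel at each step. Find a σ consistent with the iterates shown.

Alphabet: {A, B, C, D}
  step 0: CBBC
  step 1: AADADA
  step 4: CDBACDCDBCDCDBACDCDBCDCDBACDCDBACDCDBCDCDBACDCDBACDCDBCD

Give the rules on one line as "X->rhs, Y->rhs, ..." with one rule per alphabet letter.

  step 0 ⇒ step 1: CBBC ⇒ A·AD·AD·A
    B ↦ AD
    C ↦ A
    A ↦ CDB  (constrained at step 1)
    D ↦ CD  (constrained at step 1)

A->CDB, B->AD, C->A, D->CD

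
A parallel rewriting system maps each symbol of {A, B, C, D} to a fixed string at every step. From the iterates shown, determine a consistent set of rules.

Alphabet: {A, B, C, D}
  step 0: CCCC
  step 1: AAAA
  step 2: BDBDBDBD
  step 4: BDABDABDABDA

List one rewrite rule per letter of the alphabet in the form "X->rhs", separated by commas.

  step 1 ⇒ step 2: AAAA ⇒ BD·BD·BD·BD
    A ↦ BD
    B ↦ A  (constrained at step 2)
  step 0 ⇒ step 1: CCCC ⇒ A·A·A·A
    C ↦ A
    D ↦ C  (constrained at step 2)

A->BD, B->A, C->A, D->C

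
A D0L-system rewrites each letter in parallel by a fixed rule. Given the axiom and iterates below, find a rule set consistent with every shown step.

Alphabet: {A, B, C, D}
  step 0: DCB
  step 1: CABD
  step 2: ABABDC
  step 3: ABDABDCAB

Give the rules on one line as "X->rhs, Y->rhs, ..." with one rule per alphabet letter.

  step 2 ⇒ step 3: ABABDC ⇒ AB·D·AB·D·C·AB
    A ↦ AB
    B ↦ D
    C ↦ AB
    D ↦ C

A->AB, B->D, C->AB, D->C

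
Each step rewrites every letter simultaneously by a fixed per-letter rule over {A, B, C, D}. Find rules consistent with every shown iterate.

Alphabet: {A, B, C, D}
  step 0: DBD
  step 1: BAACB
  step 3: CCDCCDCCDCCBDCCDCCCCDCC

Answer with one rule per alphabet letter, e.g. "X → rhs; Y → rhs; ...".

A->C, B->AAC, C->DCC, D->B

  step 0 ⇒ step 1: DBD ⇒ B·AAC·B
    B ↦ AAC
    D ↦ B
    A ↦ C  (constrained at step 1)
    C ↦ DCC  (constrained at step 1)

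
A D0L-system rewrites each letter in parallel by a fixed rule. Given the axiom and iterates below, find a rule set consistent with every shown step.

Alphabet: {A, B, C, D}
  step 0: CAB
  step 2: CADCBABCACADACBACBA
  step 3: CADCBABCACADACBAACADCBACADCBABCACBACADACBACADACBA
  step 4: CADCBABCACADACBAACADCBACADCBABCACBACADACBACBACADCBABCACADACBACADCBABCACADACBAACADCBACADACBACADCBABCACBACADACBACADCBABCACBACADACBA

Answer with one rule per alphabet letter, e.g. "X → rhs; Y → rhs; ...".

  step 3 ⇒ step 4: CADCBABCACADACBAACADCBACADCBABCACBACADACBACADACBA ⇒ CAD·CBA·BCA·CAD·A·CBA·A·CAD·CBA·CAD·CBA·BCA·CBA·CAD·A·CBA·CBA·CAD·CBA·BCA·CAD·A·CBA·CAD·CBA·BCA·CAD·A·CBA·A·CAD·CBA·CAD·A·CBA·CAD·CBA·BCA·CBA·CAD·A·CBA·CAD·CBA·BCA·CBA·CAD·A·CBA
    A ↦ CBA
    B ↦ A
    C ↦ CAD
    D ↦ BCA

A->CBA, B->A, C->CAD, D->BCA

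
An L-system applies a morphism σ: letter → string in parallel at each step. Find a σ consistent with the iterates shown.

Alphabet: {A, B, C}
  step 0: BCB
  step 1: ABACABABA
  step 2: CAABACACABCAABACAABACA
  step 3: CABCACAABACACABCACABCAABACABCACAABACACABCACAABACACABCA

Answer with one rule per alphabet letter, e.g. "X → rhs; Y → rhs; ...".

A->CA, B->ABA, C->CAB

  step 2 ⇒ step 3: CAABACACABCAABACAABACA ⇒ CAB·CA·CA·ABA·CA·CAB·CA·CAB·CA·ABA·CAB·CA·CA·ABA·CA·CAB·CA·CA·ABA·CA·CAB·CA
    A ↦ CA
    B ↦ ABA
    C ↦ CAB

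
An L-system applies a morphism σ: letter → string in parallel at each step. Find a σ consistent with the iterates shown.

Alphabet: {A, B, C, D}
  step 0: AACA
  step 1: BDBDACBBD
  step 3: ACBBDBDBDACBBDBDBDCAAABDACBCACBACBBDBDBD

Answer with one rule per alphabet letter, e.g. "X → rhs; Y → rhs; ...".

  step 0 ⇒ step 1: AACA ⇒ BD·BD·ACB·BD
    A ↦ BD
    C ↦ ACB
    B ↦ C  (constrained at step 1)
    D ↦ AAA  (constrained at step 1)

A->BD, B->C, C->ACB, D->AAA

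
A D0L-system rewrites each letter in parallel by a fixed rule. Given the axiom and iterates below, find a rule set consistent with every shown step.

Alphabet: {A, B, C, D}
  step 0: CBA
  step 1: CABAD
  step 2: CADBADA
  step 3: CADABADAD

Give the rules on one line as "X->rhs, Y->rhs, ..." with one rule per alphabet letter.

A->D, B->BA, C->CA, D->A

  step 2 ⇒ step 3: CADBADA ⇒ CA·D·A·BA·D·A·D
    A ↦ D
    B ↦ BA
    C ↦ CA
    D ↦ A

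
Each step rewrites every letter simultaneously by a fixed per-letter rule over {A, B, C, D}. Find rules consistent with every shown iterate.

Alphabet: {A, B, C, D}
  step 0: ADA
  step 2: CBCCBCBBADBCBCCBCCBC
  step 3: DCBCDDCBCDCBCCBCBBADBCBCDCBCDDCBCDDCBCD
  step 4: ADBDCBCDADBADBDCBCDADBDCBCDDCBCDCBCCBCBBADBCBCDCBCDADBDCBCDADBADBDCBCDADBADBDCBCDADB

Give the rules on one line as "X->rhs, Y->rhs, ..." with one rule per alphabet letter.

  step 3 ⇒ step 4: DCBCDDCBCDCBCCBCBBADBCBCDCBCDDCBCDDCBCD ⇒ ADB·D·CBC·D·ADB·ADB·D·CBC·D·ADB·D·CBC·D·D·CBC·D·CBC·CBC·BB·ADB·CBC·D·CBC·D·ADB·D·CBC·D·ADB·ADB·D·CBC·D·ADB·ADB·D·CBC·D·ADB
    A ↦ BB
    B ↦ CBC
    C ↦ D
    D ↦ ADB

A->BB, B->CBC, C->D, D->ADB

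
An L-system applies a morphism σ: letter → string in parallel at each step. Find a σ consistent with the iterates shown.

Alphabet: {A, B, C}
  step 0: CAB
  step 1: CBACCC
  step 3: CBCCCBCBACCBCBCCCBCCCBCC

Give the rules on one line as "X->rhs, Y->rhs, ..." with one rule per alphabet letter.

A->AC, B->CC, C->CB

  step 0 ⇒ step 1: CAB ⇒ CB·AC·CC
    A ↦ AC
    B ↦ CC
    C ↦ CB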